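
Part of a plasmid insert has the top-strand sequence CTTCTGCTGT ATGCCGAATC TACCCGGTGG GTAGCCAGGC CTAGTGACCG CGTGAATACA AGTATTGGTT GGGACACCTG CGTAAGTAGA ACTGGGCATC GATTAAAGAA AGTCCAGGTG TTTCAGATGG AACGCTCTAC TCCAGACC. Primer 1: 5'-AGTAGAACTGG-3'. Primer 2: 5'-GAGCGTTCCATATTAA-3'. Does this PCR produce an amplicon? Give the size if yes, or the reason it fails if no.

Primer 2 (GAGCGTTCCATATTAA) does not match the top strand, and its reverse complement TTAATATGGAACGCTC does not match either.
With no annealing site for primer 2, no amplification occurs.

No product — primer 2 has no binding site in the template.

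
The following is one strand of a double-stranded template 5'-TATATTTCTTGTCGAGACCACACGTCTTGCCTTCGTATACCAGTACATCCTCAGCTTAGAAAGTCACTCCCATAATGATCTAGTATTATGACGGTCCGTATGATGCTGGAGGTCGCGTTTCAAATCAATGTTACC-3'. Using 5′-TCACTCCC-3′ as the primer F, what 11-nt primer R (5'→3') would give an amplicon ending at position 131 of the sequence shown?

5'-ACATTGATTTG-3'

The forward primer binds at positions 64–71; the product's 3' end on the top strand is position 131.
The reverse primer anneals to the top strand over positions 121–131, i.e. to CAAATCAATGT.
Its sequence written 5'→3' is the reverse complement: ACATTGATTTG.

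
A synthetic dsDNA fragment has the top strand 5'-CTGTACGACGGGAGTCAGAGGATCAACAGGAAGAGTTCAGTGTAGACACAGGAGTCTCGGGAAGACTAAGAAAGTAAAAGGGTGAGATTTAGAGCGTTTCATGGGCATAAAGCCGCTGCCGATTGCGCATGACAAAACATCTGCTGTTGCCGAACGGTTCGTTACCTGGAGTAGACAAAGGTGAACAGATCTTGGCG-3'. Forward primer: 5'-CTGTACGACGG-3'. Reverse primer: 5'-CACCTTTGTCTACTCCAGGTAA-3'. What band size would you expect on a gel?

Scanning the template, CTGTACGACGG occurs at positions 1–11; this primer anneals to the bottom strand there with its 3' end pointing downstream.
The reverse primer's reverse complement is TTACCTGGAGTAGACAAAGGTG, which matches the template at positions 162–183.
Amplicon spans positions 1–183: 183 bp.

183 bp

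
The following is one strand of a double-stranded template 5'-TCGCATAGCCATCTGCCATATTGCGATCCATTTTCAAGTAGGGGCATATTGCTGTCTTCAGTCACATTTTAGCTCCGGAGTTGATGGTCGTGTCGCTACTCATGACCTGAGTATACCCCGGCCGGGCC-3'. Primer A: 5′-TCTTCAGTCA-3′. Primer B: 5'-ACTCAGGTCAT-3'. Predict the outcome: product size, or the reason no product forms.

Yes — a 58 bp product.

Primer A (TCTTCAGTCA) matches the top strand at positions 55–64; it acts as a forward primer.
Primer B's reverse complement is ATGACCTGAGT, matching the top strand at positions 102–112; it acts as a reverse primer.
The 3' ends face each other across positions 55–112, giving a 58 bp product.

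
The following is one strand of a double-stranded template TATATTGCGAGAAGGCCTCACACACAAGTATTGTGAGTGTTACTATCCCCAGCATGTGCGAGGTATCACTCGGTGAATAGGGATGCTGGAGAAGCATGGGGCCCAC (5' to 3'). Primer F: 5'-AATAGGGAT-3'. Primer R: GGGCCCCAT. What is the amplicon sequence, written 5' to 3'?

Forward primer AATAGGGAT is found on the top strand at positions 76–84.
The reverse primer's reverse complement is ATGGGGCCC, which matches the template at positions 96–104.
The product is the template from position 76 through 104 (29 bp).

5'-AATAGGGATGCTGGAGAAGCATGGGGCCC-3'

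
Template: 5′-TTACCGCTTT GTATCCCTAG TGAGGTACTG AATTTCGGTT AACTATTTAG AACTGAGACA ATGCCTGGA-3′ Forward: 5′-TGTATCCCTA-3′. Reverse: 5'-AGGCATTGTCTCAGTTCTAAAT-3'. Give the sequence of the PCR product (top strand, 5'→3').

5'-TGTATCCCTAGTGAGGTACTGAATTTCGGTTAACTATTTAGAACTGAGACAATGCCT-3'

Forward primer TGTATCCCTA is found on the top strand at positions 10–19.
The reverse primer's reverse complement is ATTTAGAACTGAGACAATGCCT, which matches the template at positions 45–66.
The product is the template from position 10 through 66 (57 bp).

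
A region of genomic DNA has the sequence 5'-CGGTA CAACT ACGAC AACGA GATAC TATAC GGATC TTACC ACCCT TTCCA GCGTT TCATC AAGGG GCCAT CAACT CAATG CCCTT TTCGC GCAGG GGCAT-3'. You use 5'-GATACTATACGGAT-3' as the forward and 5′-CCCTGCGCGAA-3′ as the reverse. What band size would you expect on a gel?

76 bp

Scanning the template, GATACTATACGGAT occurs at positions 21–34; this primer anneals to the bottom strand there with its 3' end pointing downstream.
The reverse primer's reverse complement is TTCGCGCAGGG, which matches the template at positions 86–96.
Amplicon spans positions 21–96: 76 bp.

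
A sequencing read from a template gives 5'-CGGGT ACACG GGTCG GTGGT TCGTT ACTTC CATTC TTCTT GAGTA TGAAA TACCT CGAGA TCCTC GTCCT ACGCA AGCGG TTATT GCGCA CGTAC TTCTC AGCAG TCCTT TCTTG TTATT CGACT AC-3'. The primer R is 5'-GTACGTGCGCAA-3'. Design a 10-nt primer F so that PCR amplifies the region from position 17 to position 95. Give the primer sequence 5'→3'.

5'-TGGTTCGTTA-3'

The reverse primer's reverse complement TTGCGCACGTAC matches the template at positions 84–95; the product starts at position 17.
The forward primer is identical to the top strand over positions 17–26: TGGTTCGTTA.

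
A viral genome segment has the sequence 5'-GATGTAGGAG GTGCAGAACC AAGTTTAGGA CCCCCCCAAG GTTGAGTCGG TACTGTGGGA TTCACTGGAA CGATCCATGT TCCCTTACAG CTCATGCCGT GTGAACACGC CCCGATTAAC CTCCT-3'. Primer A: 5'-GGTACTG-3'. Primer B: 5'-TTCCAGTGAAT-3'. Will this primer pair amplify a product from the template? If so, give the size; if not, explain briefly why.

Yes — a 22 bp product.

Primer A (GGTACTG) matches the top strand at positions 49–55; it acts as a forward primer.
Primer B's reverse complement is ATTCACTGGAA, matching the top strand at positions 60–70; it acts as a reverse primer.
The 3' ends face each other across positions 49–70, giving a 22 bp product.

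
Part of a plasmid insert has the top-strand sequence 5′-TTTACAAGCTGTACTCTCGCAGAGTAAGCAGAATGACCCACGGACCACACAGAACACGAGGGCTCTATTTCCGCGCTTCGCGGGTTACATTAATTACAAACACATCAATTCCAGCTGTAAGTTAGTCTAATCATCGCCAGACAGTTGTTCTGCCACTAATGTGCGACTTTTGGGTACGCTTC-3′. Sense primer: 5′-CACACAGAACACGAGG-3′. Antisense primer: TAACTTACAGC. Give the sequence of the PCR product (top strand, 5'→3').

Scanning the template, CACACAGAACACGAGG occurs at positions 46–61; this primer anneals to the bottom strand there with its 3' end pointing downstream.
The reverse primer's reverse complement is GCTGTAAGTTA, which matches the template at positions 114–124.
The product is the template from position 46 through 124 (79 bp).

5'-CACACAGAACACGAGGGCTCTATTTCCGCGCTTCGCGGGTTACATTAATTACAAACACATCAATTCCAGCTGTAAGTTA-3'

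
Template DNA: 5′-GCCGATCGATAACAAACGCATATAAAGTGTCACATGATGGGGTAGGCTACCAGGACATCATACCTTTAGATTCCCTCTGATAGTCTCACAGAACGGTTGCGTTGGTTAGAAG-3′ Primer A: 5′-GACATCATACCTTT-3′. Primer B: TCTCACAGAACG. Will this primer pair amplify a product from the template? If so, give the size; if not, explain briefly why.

No product — both primers anneal to the same strand and extend in the same direction.

Primer A (GACATCATACCTTT) matches the top strand at positions 54–67 (3' end points downstream).
Primer B (TCTCACAGAACG) also matches the top strand directly, at positions 84–95 — its reverse complement CGTTCTGTGAGA is not present.
Both primers anneal to the bottom strand with 3' ends pointing the same way, so neither can prime synthesis back toward the other.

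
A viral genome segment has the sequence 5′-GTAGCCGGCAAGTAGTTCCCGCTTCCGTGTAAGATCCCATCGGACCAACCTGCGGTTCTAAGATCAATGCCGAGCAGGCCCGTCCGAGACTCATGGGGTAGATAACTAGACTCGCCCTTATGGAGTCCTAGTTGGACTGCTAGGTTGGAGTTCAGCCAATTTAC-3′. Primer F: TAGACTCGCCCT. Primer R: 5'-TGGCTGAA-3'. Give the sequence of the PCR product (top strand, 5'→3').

The forward primer matches the template at positions 107–118.
The reverse primer's reverse complement is TTCAGCCA, which matches the template at positions 151–158.
The product is the template from position 107 through 158 (52 bp).

5'-TAGACTCGCCCTTATGGAGTCCTAGTTGGACTGCTAGGTTGGAGTTCAGCCA-3'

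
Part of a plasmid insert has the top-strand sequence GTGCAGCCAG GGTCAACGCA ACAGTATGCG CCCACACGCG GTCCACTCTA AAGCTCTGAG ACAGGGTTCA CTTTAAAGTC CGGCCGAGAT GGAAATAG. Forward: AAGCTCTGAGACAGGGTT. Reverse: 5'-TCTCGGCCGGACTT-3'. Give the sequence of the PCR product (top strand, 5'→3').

The forward primer matches the template at positions 51–68.
Reverse complement of the reverse primer: AAGTCCGGCCGAGA. This occurs on the top strand at positions 76–89.
The product is the template from position 51 through 89 (39 bp).

5'-AAGCTCTGAGACAGGGTTCACTTTAAAGTCCGGCCGAGA-3'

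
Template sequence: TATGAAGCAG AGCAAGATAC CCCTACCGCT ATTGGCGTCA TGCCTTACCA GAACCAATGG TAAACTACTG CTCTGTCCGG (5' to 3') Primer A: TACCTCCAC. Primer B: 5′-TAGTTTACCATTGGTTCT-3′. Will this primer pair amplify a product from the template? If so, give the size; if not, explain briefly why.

No product — primer A has no binding site in the template.

Primer A (TACCTCCAC) does not match the top strand, and its reverse complement GTGGAGGTA does not match either.
With no annealing site for primer A, no amplification occurs.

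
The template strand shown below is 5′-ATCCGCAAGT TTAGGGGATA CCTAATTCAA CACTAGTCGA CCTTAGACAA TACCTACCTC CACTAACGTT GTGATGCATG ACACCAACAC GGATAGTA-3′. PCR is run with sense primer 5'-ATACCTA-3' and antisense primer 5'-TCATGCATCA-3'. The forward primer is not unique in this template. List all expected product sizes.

The forward primer ATACCTA matches the top strand at positions 18–24, 50–56.
The reverse primer's reverse complement is TGATGCATGA, matching at positions 72–81.
Each forward site pairs with the reverse site to give a product ending at position 81: sizes 64, 32 bp.

64 bp, 32 bp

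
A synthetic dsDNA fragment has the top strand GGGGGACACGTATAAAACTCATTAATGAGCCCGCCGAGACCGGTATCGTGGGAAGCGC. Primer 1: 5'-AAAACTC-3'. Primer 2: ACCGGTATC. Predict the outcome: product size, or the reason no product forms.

No product — both primers anneal to the same strand and extend in the same direction.

Primer 1 (AAAACTC) matches the top strand at positions 14–20 (3' end points downstream).
Primer 2 (ACCGGTATC) also matches the top strand directly, at positions 39–47 — its reverse complement GATACCGGT is not present.
Both primers anneal to the bottom strand with 3' ends pointing the same way, so neither can prime synthesis back toward the other.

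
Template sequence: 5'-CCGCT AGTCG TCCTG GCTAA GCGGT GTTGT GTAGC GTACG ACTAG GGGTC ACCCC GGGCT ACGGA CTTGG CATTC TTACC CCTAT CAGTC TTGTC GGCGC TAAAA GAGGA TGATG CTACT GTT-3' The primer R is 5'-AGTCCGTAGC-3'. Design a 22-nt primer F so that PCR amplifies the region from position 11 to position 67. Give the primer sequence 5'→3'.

The reverse primer's reverse complement GCTACGGACT matches the template at positions 58–67; the product starts at position 11.
The forward primer is identical to the top strand over positions 11–32: TCCTGGCTAAGCGGTGTTGTGT.

5'-TCCTGGCTAAGCGGTGTTGTGT-3'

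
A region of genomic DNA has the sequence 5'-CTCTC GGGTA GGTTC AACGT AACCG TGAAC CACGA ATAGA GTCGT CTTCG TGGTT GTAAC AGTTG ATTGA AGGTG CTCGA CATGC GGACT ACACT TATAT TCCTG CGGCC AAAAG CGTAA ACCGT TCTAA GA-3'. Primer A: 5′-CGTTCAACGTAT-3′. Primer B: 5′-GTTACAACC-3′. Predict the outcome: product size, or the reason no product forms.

No product — primer A has no binding site in the template.

Primer A (CGTTCAACGTAT) does not match the top strand, and its reverse complement ATACGTTGAACG does not match either.
With no annealing site for primer A, no amplification occurs.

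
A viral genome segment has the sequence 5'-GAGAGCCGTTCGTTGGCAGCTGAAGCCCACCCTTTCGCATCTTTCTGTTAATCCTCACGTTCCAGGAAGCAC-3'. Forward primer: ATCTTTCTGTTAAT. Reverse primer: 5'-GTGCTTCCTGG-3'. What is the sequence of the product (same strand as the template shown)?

Scanning the template, ATCTTTCTGTTAAT occurs at positions 39–52; this primer anneals to the bottom strand there with its 3' end pointing downstream.
Reverse complement of the reverse primer: CCAGGAAGCAC. This occurs on the top strand at positions 62–72.
The product is the template from position 39 through 72 (34 bp).

5'-ATCTTTCTGTTAATCCTCACGTTCCAGGAAGCAC-3'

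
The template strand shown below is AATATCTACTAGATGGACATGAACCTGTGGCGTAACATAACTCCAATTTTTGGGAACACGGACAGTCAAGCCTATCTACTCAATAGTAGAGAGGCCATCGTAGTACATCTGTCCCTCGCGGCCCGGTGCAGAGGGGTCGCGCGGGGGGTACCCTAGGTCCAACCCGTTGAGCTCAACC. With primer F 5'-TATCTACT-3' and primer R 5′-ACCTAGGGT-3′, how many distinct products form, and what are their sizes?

Two products: 156 bp, 86 bp

The forward primer TATCTACT matches the top strand at positions 3–10, 73–80.
The reverse primer's reverse complement is ACCCTAGGT, matching at positions 150–158.
Each forward site pairs with the reverse site to give a product ending at position 158: sizes 156, 86 bp.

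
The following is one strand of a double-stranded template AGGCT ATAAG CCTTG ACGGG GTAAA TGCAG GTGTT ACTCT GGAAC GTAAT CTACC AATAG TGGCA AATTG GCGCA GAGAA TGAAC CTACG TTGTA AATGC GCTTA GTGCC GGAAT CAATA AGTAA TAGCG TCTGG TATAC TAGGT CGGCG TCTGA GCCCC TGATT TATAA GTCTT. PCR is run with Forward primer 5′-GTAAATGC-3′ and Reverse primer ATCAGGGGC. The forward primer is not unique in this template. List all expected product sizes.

The forward primer GTAAATGC matches the top strand at positions 21–28, 93–100.
The reverse primer's reverse complement is GCCCCTGAT, matching at positions 156–164.
Each forward site pairs with the reverse site to give a product ending at position 164: sizes 144, 72 bp.

144 bp, 72 bp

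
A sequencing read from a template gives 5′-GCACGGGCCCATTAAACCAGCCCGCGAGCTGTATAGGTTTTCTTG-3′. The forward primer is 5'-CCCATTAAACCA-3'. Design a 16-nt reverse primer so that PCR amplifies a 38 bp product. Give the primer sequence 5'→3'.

5'-CAAGAAAACCTATACA-3'

The forward primer binds at positions 8–19, so a 38 bp product ends at position 8 + 38 − 1 = 45.
The reverse primer anneals to the top strand over positions 30–45, i.e. to TGTATAGGTTTTCTTG.
Its sequence written 5'→3' is the reverse complement: CAAGAAAACCTATACA.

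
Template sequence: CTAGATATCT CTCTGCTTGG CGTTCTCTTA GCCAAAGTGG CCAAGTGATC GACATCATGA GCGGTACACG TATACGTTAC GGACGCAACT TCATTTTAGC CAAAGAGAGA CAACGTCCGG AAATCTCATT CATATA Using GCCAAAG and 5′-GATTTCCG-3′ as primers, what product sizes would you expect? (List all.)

The forward primer GCCAAAG matches the top strand at positions 31–37, 99–105.
The reverse primer's reverse complement is CGGAAATC, matching at positions 118–125.
Each forward site pairs with the reverse site to give a product ending at position 125: sizes 95, 27 bp.

95 bp, 27 bp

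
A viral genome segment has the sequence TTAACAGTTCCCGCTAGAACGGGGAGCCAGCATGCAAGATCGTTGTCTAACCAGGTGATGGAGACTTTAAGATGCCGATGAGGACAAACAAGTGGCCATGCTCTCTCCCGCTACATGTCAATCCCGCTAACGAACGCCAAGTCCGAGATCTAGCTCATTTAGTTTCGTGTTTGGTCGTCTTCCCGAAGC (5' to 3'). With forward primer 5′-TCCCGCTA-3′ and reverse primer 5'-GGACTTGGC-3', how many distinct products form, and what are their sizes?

The forward primer TCCCGCTA matches the top strand at positions 9–16, 106–113, 122–129.
The reverse primer's reverse complement is GCCAAGTCC, matching at positions 136–144.
Each forward site pairs with the reverse site to give a product ending at position 144: sizes 136, 39, 23 bp.

Three products: 136 bp, 39 bp, 23 bp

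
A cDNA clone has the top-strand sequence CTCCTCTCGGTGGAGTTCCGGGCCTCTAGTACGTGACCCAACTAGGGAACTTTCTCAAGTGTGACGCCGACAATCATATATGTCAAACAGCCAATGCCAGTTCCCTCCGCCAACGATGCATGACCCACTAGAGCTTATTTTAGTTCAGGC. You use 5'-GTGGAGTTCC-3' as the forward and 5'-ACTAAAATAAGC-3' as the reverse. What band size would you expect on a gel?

Scanning the template, GTGGAGTTCC occurs at positions 10–19; this primer anneals to the bottom strand there with its 3' end pointing downstream.
Taking the reverse complement of ACTAAAATAAGC gives GCTTATTTTAGT, found at positions 133–144 on the template; the primer anneals here to the top strand with its 3' end pointing upstream.
Product length = (reverse-primer end) − (forward-primer start) + 1 = 144 − 10 + 1 = 135 bp.

135 bp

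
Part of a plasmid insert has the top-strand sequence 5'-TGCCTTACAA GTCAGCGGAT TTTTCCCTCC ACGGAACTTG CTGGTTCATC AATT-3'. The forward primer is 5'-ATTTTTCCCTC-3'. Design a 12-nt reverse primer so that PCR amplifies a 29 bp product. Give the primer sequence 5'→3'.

The forward primer binds at positions 19–29, so a 29 bp product ends at position 19 + 29 − 1 = 47.
The reverse primer anneals to the top strand over positions 36–47, i.e. to ACTTGCTGGTTC.
Its sequence written 5'→3' is the reverse complement: GAACCAGCAAGT.

5'-GAACCAGCAAGT-3'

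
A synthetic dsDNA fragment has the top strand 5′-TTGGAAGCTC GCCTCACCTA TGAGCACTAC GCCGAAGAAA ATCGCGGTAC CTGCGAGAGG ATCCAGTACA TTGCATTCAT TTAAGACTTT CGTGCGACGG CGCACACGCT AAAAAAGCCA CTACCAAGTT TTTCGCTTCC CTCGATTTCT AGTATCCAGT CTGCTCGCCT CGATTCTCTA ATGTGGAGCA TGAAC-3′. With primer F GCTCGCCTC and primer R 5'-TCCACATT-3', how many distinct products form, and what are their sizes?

Two products: 181 bp, 25 bp

The forward primer GCTCGCCTC matches the top strand at positions 7–15, 163–171.
The reverse primer's reverse complement is AATGTGGA, matching at positions 180–187.
Each forward site pairs with the reverse site to give a product ending at position 187: sizes 181, 25 bp.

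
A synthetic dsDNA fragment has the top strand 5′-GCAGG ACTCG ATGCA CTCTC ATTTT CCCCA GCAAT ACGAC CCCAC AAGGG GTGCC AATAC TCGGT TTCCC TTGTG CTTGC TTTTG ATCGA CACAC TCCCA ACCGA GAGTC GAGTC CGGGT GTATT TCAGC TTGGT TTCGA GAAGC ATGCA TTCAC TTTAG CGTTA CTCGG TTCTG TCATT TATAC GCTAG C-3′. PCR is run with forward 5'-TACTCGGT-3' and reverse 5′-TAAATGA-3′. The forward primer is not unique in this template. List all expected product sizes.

The forward primer TACTCGGT matches the top strand at positions 58–65, 164–171.
The reverse primer's reverse complement is TCATTTA, matching at positions 176–182.
Each forward site pairs with the reverse site to give a product ending at position 182: sizes 125, 19 bp.

125 bp, 19 bp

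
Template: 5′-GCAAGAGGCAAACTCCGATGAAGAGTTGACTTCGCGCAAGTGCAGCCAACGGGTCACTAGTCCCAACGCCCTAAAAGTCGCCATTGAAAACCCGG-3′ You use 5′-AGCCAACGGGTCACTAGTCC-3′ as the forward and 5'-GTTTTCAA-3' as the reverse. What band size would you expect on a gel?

The forward primer matches the template at positions 44–63.
Reverse complement of the reverse primer: TTGAAAAC. This occurs on the top strand at positions 84–91.
Amplicon spans positions 44–91: 48 bp.

48 bp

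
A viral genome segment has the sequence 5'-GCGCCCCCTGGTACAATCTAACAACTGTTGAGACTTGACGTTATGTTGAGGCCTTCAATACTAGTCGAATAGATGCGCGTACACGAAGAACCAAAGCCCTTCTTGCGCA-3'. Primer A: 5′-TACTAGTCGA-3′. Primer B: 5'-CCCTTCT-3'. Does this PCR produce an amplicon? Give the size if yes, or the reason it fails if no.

No product — both primers anneal to the same strand and extend in the same direction.

Primer A (TACTAGTCGA) matches the top strand at positions 59–68 (3' end points downstream).
Primer B (CCCTTCT) also matches the top strand directly, at positions 97–103 — its reverse complement AGAAGGG is not present.
Both primers anneal to the bottom strand with 3' ends pointing the same way, so neither can prime synthesis back toward the other.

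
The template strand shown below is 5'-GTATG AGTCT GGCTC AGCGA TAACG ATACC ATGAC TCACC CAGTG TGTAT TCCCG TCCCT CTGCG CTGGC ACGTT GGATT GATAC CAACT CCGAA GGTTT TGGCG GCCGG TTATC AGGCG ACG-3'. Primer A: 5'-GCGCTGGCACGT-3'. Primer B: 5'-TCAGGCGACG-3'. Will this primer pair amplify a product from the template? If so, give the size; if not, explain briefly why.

No product — both primers anneal to the same strand and extend in the same direction.

Primer A (GCGCTGGCACGT) matches the top strand at positions 63–74 (3' end points downstream).
Primer B (TCAGGCGACG) also matches the top strand directly, at positions 114–123 — its reverse complement CGTCGCCTGA is not present.
Both primers anneal to the bottom strand with 3' ends pointing the same way, so neither can prime synthesis back toward the other.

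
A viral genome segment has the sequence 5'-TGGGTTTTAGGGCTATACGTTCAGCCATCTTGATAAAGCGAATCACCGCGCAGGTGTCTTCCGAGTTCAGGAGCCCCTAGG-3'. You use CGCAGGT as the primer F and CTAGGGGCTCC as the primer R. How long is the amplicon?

32 bp

The forward primer matches the template at positions 49–55.
Taking the reverse complement of CTAGGGGCTCC gives GGAGCCCCTAG, found at positions 70–80 on the template; the primer anneals here to the top strand with its 3' end pointing upstream.
Amplicon spans positions 49–80: 32 bp.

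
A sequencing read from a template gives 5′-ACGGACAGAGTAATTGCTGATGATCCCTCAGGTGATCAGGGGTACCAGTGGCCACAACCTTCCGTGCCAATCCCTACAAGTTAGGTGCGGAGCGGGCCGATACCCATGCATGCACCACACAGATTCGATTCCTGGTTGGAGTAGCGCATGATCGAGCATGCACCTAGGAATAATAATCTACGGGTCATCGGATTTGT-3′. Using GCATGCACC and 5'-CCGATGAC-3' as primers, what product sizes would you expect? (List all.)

The forward primer GCATGCACC matches the top strand at positions 108–116, 156–164.
The reverse primer's reverse complement is GTCATCGG, matching at positions 184–191.
Each forward site pairs with the reverse site to give a product ending at position 191: sizes 84, 36 bp.

84 bp, 36 bp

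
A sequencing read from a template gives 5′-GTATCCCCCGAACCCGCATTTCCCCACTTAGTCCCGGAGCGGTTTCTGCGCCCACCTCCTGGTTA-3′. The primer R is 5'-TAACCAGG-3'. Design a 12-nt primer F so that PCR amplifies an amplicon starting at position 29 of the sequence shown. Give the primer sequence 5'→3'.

5'-TAGTCCCGGAGC-3'

The reverse primer's reverse complement CCTGGTTA matches the template at positions 58–65; the product starts at position 29.
The forward primer is identical to the top strand over positions 29–40: TAGTCCCGGAGC.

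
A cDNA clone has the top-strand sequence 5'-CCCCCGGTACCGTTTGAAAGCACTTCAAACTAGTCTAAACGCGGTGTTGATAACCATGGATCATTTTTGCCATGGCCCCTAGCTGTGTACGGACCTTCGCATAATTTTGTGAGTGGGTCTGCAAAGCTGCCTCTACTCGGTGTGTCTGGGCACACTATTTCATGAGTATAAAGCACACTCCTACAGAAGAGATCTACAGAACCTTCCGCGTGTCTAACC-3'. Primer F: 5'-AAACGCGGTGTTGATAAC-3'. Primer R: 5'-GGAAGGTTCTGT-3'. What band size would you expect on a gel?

171 bp

The forward primer matches the template at positions 37–54.
Taking the reverse complement of GGAAGGTTCTGT gives ACAGAACCTTCC, found at positions 196–207 on the template; the primer anneals here to the top strand with its 3' end pointing upstream.
The product runs from position 37 to position 207, so its length is 207 − 37 + 1 = 171 bp.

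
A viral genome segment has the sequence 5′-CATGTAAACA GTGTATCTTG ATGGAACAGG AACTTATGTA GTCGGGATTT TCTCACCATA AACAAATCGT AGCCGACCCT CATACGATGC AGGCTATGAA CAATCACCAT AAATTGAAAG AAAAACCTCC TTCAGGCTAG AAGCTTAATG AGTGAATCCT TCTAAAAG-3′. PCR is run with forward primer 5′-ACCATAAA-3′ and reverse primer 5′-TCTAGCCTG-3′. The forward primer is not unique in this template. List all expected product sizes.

87 bp, 36 bp

The forward primer ACCATAAA matches the top strand at positions 55–62, 106–113.
The reverse primer's reverse complement is CAGGCTAGA, matching at positions 133–141.
Each forward site pairs with the reverse site to give a product ending at position 141: sizes 87, 36 bp.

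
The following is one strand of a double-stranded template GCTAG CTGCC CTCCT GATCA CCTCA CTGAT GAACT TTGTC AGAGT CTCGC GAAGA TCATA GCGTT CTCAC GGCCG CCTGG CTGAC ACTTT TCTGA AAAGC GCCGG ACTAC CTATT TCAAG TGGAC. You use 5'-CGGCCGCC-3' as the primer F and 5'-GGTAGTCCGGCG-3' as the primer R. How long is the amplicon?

42 bp

The forward primer matches the template at positions 70–77.
Taking the reverse complement of GGTAGTCCGGCG gives CGCCGGACTACC, found at positions 100–111 on the template; the primer anneals here to the top strand with its 3' end pointing upstream.
Product length = (reverse-primer end) − (forward-primer start) + 1 = 111 − 70 + 1 = 42 bp.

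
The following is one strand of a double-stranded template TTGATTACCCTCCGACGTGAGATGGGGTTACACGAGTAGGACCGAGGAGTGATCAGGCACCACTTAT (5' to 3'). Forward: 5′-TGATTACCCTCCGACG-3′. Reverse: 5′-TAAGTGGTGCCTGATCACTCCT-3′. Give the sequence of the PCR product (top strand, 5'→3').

Forward primer TGATTACCCTCCGACG is found on the top strand at positions 2–17.
The reverse primer's reverse complement is AGGAGTGATCAGGCACCACTTA, which matches the template at positions 45–66.
The product is the template from position 2 through 66 (65 bp).

5'-TGATTACCCTCCGACGTGAGATGGGGTTACACGAGTAGGACCGAGGAGTGATCAGGCACCACTTA-3'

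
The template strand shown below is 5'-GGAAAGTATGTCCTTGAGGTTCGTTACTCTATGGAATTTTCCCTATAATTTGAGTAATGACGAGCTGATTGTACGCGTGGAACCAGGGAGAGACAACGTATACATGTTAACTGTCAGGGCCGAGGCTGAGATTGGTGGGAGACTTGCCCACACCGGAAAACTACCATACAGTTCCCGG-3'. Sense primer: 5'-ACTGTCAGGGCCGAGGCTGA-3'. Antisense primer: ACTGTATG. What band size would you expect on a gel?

Forward primer ACTGTCAGGGCCGAGGCTGA is found on the top strand at positions 110–129.
Reverse complement of the reverse primer: CATACAGT. This occurs on the top strand at positions 165–172.
Amplicon spans positions 110–172: 63 bp.

63 bp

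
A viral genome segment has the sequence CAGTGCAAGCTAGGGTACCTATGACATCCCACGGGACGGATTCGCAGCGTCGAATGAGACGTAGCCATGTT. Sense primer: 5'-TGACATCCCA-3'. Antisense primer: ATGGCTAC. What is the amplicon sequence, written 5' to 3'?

5'-TGACATCCCACGGGACGGATTCGCAGCGTCGAATGAGACGTAGCCAT-3'

Forward primer TGACATCCCA is found on the top strand at positions 22–31.
Taking the reverse complement of ATGGCTAC gives GTAGCCAT, found at positions 61–68 on the template; the primer anneals here to the top strand with its 3' end pointing upstream.
The product is the template from position 22 through 68 (47 bp).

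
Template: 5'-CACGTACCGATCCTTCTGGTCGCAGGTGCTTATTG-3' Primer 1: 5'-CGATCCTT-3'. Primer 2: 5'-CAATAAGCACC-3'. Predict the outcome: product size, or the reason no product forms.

Yes — a 28 bp product.

Primer 1 (CGATCCTT) matches the top strand at positions 8–15; it acts as a forward primer.
Primer 2's reverse complement is GGTGCTTATTG, matching the top strand at positions 25–35; it acts as a reverse primer.
The 3' ends face each other across positions 8–35, giving a 28 bp product.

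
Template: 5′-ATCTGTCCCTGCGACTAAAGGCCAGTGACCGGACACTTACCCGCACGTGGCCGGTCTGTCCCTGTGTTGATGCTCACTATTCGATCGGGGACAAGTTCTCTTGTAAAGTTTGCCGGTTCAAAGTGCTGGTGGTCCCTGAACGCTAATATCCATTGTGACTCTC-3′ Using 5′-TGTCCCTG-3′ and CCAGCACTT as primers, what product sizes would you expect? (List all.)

126 bp, 73 bp

The forward primer TGTCCCTG matches the top strand at positions 4–11, 57–64.
The reverse primer's reverse complement is AAGTGCTGG, matching at positions 121–129.
Each forward site pairs with the reverse site to give a product ending at position 129: sizes 126, 73 bp.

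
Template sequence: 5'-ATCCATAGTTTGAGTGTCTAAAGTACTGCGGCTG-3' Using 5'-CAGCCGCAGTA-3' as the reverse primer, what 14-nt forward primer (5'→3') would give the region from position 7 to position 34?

5'-AGTTTGAGTGTCTA-3'

The reverse primer's reverse complement TACTGCGGCTG matches the template at positions 24–34; the product starts at position 7.
The forward primer is identical to the top strand over positions 7–20: AGTTTGAGTGTCTA.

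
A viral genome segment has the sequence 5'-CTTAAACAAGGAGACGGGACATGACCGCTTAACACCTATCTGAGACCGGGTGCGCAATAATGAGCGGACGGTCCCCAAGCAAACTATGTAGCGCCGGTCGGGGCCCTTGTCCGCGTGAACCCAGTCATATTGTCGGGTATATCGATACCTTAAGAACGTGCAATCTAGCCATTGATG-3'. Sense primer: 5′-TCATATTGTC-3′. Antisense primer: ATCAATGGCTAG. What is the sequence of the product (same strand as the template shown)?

5'-TCATATTGTCGGGTATATCGATACCTTAAGAACGTGCAATCTAGCCATTGAT-3'

Scanning the template, TCATATTGTC occurs at positions 125–134; this primer anneals to the bottom strand there with its 3' end pointing downstream.
The reverse primer's reverse complement is CTAGCCATTGAT, which matches the template at positions 165–176.
The product is the template from position 125 through 176 (52 bp).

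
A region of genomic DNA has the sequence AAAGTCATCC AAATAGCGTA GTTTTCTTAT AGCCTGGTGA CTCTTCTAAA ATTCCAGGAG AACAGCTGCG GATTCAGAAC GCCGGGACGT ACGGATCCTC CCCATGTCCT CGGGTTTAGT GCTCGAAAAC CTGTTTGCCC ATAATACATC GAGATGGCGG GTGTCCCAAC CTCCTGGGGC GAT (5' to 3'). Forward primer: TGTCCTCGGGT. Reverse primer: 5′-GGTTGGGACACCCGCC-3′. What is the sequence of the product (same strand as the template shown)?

Forward primer TGTCCTCGGGT is found on the top strand at positions 105–115.
The reverse primer's reverse complement is GGCGGGTGTCCCAACC, which matches the template at positions 156–171.
The product is the template from position 105 through 171 (67 bp).

5'-TGTCCTCGGGTTTAGTGCTCGAAAACCTGTTTGCCCATAATACATCGAGATGGCGGGTGTCCCAACC-3'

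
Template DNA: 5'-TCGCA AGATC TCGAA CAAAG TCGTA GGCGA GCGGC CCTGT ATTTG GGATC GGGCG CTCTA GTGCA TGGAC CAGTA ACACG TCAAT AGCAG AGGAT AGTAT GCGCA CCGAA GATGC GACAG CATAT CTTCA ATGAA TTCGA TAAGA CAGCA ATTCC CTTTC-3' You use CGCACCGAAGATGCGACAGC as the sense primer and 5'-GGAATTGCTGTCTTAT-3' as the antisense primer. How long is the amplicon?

54 bp

Scanning the template, CGCACCGAAGATGCGACAGC occurs at positions 102–121; this primer anneals to the bottom strand there with its 3' end pointing downstream.
The reverse primer's reverse complement is ATAAGACAGCAATTCC, which matches the template at positions 140–155.
The product runs from position 102 to position 155, so its length is 155 − 102 + 1 = 54 bp.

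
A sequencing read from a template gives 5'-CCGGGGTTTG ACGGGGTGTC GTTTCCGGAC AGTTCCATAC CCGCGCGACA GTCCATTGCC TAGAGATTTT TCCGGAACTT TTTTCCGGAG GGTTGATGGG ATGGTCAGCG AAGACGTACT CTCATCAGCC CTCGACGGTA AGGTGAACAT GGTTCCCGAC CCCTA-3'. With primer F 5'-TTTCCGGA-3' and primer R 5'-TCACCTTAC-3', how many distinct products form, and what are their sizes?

Three products: 125 bp, 78 bp, 65 bp

The forward primer TTTCCGGA matches the top strand at positions 22–29, 69–76, 82–89.
The reverse primer's reverse complement is GTAAGGTGA, matching at positions 138–146.
Each forward site pairs with the reverse site to give a product ending at position 146: sizes 125, 78, 65 bp.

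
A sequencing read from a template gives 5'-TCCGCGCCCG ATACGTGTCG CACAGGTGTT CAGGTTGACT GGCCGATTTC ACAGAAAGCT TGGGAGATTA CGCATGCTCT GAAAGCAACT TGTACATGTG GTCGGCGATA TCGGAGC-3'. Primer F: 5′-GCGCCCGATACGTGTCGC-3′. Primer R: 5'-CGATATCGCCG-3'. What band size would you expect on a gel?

110 bp

Forward primer GCGCCCGATACGTGTCGC is found on the top strand at positions 4–21.
Reverse complement of the reverse primer: CGGCGATATCG. This occurs on the top strand at positions 103–113.
Amplicon spans positions 4–113: 110 bp.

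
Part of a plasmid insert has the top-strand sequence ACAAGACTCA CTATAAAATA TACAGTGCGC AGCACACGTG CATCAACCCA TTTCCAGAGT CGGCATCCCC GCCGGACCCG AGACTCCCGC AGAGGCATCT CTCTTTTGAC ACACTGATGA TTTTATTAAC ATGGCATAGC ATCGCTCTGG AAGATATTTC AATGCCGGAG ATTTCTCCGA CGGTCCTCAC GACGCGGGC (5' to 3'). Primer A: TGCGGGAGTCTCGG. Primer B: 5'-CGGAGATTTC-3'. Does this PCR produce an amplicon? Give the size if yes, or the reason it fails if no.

Primer A (TGCGGGAGTCTCGG) has reverse complement CCGAGACTCCCGCA, which matches the top strand at positions 78–91; primer A anneals to the top strand there with its 3' end pointing upstream toward position 78.
Primer B (CGGAGATTTC) matches the top strand directly at positions 166–175; it anneals to the bottom strand with its 3' end pointing downstream toward position 175.
The 3' ends diverge (primer A extends toward position 1, primer B toward position 199), so the primers never converge on a shared product.

No product — the primers' 3' ends point away from each other.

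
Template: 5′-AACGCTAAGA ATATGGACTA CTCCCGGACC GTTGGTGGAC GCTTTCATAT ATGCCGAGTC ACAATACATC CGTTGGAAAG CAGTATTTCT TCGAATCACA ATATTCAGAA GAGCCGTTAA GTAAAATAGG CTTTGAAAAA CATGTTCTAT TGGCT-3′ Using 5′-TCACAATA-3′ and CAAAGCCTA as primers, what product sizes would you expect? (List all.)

The forward primer TCACAATA matches the top strand at positions 59–66, 96–103.
The reverse primer's reverse complement is TAGGCTTTG, matching at positions 127–135.
Each forward site pairs with the reverse site to give a product ending at position 135: sizes 77, 40 bp.

77 bp, 40 bp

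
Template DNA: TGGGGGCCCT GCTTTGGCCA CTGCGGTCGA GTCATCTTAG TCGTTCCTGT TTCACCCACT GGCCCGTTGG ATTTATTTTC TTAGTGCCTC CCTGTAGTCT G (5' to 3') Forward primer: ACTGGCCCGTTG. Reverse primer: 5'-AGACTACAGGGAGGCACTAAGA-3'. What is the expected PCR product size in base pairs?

43 bp

Scanning the template, ACTGGCCCGTTG occurs at positions 58–69; this primer anneals to the bottom strand there with its 3' end pointing downstream.
The reverse primer's reverse complement is TCTTAGTGCCTCCCTGTAGTCT, which matches the template at positions 79–100.
The product runs from position 58 to position 100, so its length is 100 − 58 + 1 = 43 bp.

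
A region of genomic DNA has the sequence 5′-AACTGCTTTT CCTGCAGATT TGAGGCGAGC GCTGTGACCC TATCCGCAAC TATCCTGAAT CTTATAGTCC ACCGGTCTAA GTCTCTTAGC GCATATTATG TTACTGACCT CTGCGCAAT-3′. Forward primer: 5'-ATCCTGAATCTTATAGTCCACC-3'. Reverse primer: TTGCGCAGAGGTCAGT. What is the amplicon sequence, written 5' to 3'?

Scanning the template, ATCCTGAATCTTATAGTCCACC occurs at positions 52–73; this primer anneals to the bottom strand there with its 3' end pointing downstream.
The reverse primer's reverse complement is ACTGACCTCTGCGCAA, which matches the template at positions 103–118.
The product is the template from position 52 through 118 (67 bp).

5'-ATCCTGAATCTTATAGTCCACCGGTCTAAGTCTCTTAGCGCATATTATGTTACTGACCTCTGCGCAA-3'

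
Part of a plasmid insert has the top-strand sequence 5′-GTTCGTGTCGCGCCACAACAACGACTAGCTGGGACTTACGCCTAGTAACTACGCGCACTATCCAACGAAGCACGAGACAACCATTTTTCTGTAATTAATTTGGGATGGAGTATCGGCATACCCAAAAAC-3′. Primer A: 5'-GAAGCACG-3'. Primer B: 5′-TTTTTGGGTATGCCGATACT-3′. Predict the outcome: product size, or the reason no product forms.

Yes — a 62 bp product.

Primer A (GAAGCACG) matches the top strand at positions 67–74; it acts as a forward primer.
Primer B's reverse complement is AGTATCGGCATACCCAAAAA, matching the top strand at positions 109–128; it acts as a reverse primer.
The 3' ends face each other across positions 67–128, giving a 62 bp product.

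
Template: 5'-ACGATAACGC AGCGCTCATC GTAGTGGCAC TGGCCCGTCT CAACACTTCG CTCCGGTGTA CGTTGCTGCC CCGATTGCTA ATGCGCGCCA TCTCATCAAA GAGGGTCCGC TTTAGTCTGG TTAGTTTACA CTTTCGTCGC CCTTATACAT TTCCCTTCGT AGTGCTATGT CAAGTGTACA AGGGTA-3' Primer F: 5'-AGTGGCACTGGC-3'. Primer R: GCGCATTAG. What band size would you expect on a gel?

64 bp

Forward primer AGTGGCACTGGC is found on the top strand at positions 23–34.
Taking the reverse complement of GCGCATTAG gives CTAATGCGC, found at positions 78–86 on the template; the primer anneals here to the top strand with its 3' end pointing upstream.
Amplicon spans positions 23–86: 64 bp.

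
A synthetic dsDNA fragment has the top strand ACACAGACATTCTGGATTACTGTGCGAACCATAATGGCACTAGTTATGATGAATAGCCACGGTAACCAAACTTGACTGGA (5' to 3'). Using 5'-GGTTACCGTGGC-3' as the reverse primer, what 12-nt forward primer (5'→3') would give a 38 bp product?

5'-CATAATGGCACT-3'

The reverse primer's reverse complement GCCACGGTAACC matches the template at positions 56–67, so the product ends at position 67.
A 38 bp product then starts at position 67 − 38 + 1 = 30.
The forward primer is identical to the top strand there: CATAATGGCACT.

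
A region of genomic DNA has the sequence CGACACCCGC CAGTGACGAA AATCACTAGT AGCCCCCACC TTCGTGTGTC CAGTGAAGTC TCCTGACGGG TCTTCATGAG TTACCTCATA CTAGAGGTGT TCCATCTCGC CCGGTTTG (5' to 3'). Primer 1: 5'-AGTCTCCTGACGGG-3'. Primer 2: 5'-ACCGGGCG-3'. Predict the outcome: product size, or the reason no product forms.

Primer 1 (AGTCTCCTGACGGG) matches the top strand at positions 57–70; it acts as a forward primer.
Primer 2's reverse complement is CGCCCGGT, matching the top strand at positions 108–115; it acts as a reverse primer.
The 3' ends face each other across positions 57–115, giving a 59 bp product.

Yes — a 59 bp product.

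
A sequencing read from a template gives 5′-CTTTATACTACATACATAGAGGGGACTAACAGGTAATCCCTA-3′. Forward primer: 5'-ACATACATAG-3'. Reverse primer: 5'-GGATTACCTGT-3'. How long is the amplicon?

Scanning the template, ACATACATAG occurs at positions 10–19; this primer anneals to the bottom strand there with its 3' end pointing downstream.
The reverse primer's reverse complement is ACAGGTAATCC, which matches the template at positions 29–39.
Amplicon spans positions 10–39: 30 bp.

30 bp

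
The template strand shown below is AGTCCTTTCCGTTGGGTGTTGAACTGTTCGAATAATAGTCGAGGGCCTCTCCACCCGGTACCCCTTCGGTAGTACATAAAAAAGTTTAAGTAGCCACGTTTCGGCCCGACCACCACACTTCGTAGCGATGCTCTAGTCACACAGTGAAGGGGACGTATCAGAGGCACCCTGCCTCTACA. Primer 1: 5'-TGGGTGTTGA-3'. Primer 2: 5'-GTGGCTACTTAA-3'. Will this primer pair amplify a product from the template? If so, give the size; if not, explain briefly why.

Yes — an 85 bp product.

Primer 1 (TGGGTGTTGA) matches the top strand at positions 13–22; it acts as a forward primer.
Primer 2's reverse complement is TTAAGTAGCCAC, matching the top strand at positions 86–97; it acts as a reverse primer.
The 3' ends face each other across positions 13–97, giving an 85 bp product.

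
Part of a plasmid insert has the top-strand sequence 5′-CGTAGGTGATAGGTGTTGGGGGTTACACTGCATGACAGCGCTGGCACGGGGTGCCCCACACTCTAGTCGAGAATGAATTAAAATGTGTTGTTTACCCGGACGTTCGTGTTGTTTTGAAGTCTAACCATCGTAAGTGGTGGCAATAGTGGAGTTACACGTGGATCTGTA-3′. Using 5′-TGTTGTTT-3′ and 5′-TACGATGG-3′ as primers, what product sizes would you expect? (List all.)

The forward primer TGTTGTTT matches the top strand at positions 86–93, 107–114.
The reverse primer's reverse complement is CCATCGTA, matching at positions 125–132.
Each forward site pairs with the reverse site to give a product ending at position 132: sizes 47, 26 bp.

47 bp, 26 bp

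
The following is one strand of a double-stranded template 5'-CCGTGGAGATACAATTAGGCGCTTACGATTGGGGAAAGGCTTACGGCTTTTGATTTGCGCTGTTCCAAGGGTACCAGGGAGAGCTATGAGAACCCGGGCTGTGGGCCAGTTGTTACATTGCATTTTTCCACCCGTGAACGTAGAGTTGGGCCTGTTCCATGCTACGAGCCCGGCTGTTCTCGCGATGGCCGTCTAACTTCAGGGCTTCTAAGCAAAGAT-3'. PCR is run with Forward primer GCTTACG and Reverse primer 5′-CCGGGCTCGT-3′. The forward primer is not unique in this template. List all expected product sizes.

153 bp, 135 bp

The forward primer GCTTACG matches the top strand at positions 21–27, 39–45.
The reverse primer's reverse complement is ACGAGCCCGG, matching at positions 164–173.
Each forward site pairs with the reverse site to give a product ending at position 173: sizes 153, 135 bp.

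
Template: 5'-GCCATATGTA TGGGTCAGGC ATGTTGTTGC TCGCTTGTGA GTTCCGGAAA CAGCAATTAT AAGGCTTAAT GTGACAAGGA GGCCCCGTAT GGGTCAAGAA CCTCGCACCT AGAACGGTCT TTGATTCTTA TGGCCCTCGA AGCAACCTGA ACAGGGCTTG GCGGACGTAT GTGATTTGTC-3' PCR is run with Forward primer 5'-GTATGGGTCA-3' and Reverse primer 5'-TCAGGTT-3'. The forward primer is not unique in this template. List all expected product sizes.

The forward primer GTATGGGTCA matches the top strand at positions 8–17, 87–96.
The reverse primer's reverse complement is AACCTGA, matching at positions 144–150.
Each forward site pairs with the reverse site to give a product ending at position 150: sizes 143, 64 bp.

143 bp, 64 bp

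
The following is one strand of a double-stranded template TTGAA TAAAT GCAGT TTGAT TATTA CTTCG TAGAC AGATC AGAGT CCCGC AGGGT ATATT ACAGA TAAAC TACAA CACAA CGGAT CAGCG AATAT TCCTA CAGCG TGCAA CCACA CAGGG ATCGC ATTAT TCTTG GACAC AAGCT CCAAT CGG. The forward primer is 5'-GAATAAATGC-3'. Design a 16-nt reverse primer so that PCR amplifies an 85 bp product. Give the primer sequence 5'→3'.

5'-TGATCCGTTGTGTTGT-3'

The forward primer binds at positions 3–12, so an 85 bp product ends at position 3 + 85 − 1 = 87.
The reverse primer anneals to the top strand over positions 72–87, i.e. to ACAACACAACGGATCA.
Its sequence written 5'→3' is the reverse complement: TGATCCGTTGTGTTGT.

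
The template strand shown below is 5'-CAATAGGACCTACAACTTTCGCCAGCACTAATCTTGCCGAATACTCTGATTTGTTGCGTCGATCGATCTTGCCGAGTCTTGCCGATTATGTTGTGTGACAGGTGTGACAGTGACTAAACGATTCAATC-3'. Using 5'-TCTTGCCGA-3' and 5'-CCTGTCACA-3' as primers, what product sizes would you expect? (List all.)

The forward primer TCTTGCCGA matches the top strand at positions 32–40, 67–75, 77–85.
The reverse primer's reverse complement is TGTGACAGG, matching at positions 94–102.
Each forward site pairs with the reverse site to give a product ending at position 102: sizes 71, 36, 26 bp.

71 bp, 36 bp, 26 bp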